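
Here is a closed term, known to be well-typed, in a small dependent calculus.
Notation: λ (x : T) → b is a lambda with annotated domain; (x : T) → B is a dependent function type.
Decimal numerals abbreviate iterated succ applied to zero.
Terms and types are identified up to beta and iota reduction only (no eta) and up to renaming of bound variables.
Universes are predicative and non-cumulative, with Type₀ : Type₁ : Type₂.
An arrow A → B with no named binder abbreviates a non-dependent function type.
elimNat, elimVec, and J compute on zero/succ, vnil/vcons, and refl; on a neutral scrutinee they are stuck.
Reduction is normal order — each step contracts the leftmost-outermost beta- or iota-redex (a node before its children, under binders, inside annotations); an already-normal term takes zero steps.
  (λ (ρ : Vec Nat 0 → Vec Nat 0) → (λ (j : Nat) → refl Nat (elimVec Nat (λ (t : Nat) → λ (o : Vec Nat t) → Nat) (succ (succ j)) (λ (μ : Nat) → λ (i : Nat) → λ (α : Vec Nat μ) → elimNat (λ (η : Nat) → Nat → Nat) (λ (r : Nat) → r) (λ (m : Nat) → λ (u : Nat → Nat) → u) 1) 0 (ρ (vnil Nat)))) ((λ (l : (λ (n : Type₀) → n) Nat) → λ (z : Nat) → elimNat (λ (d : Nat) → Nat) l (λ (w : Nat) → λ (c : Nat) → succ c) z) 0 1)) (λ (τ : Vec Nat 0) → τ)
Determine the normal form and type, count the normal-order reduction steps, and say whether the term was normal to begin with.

reduced normal form:
  refl Nat 3
inferred type:
  Eq Nat 3 3
reduction steps (normal order): 14
started in normal form: no
first contracted redex: a beta-redex


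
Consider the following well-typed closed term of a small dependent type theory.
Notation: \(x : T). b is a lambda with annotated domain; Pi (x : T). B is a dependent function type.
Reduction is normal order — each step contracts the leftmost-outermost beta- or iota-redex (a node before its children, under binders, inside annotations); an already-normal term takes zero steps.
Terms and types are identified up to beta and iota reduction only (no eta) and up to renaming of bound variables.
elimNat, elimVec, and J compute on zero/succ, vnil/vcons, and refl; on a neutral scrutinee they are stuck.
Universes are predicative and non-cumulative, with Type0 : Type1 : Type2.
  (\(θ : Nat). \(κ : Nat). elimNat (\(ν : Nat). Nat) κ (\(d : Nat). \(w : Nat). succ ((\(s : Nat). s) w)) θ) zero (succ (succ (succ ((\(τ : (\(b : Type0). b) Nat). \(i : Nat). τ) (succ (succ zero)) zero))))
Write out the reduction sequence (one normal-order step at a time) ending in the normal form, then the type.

reduction (normal order):
  (\(θ : Nat). \(κ : Nat). elimNat (\(ν : Nat). Nat) κ (\(d : Nat). \(w : Nat). succ ((\(s : Nat). s) w)) θ) zero (succ (succ (succ ((\(τ : (\(b : Type0). b) Nat). \(i : Nat). τ) (succ (succ zero)) zero))))
  ~> (\(θ : Nat). elimNat (\(κ : Nat). Nat) θ (\(ν : Nat). \(d : Nat). succ ((\(w : Nat). w) d)) zero) (succ (succ (succ ((\(s : (\(τ : Type0). τ) Nat). \(b : Nat). s) (succ (succ zero)) zero))))
  ~> elimNat (\(θ : Nat). Nat) (succ (succ (succ ((\(κ : (\(ν : Type0). ν) Nat). \(d : Nat). κ) (succ (succ zero)) zero)))) (\(w : Nat). \(s : Nat). succ ((\(τ : Nat). τ) s)) zero
  ~> succ (succ (succ ((\(θ : (\(κ : Type0). κ) Nat). \(ν : Nat). θ) (succ (succ zero)) zero)))
  ~> succ (succ (succ ((\(θ : Nat). succ (succ zero)) zero)))
  ~> succ (succ (succ (succ (succ zero))))
the term's type:
  Nat


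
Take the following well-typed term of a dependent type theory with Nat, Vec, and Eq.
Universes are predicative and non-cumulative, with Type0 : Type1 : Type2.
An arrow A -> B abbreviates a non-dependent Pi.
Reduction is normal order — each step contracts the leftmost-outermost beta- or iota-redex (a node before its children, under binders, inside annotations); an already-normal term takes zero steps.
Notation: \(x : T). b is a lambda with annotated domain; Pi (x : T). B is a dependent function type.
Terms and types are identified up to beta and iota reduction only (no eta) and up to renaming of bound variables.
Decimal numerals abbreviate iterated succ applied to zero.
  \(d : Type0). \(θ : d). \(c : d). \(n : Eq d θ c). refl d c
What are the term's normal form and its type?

normal form:
  \(d : Type0). \(θ : d). \(c : d). \(n : Eq d θ c). refl d c
inferred type:
  Pi (d : Type0). Pi (θ : d). Pi (c : d). Eq d θ c -> Eq d c c
observation: the term is already in normal form.


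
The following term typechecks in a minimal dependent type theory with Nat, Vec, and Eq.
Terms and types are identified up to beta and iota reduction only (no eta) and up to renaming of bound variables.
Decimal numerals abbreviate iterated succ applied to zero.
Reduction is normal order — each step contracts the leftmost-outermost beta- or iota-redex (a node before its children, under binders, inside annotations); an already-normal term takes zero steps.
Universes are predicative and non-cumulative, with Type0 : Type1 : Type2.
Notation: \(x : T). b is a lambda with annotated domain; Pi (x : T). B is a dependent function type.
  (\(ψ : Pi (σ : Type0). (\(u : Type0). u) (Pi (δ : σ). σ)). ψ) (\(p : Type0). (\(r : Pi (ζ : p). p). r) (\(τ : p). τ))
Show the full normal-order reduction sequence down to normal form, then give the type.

normal-order reduction sequence:
  (\(ψ : Pi (σ : Type0). (\(u : Type0). u) (Pi (δ : σ). σ)). ψ) (\(p : Type0). (\(r : Pi (ζ : p). p). r) (\(τ : p). τ))
  ~> \(ψ : Type0). (\(σ : Pi (u : ψ). ψ). σ) (\(δ : ψ). δ)
  ~> \(ψ : Type0). \(σ : ψ). σ
the term's type:
  Pi (ψ : Type0). Pi (σ : ψ). ψ


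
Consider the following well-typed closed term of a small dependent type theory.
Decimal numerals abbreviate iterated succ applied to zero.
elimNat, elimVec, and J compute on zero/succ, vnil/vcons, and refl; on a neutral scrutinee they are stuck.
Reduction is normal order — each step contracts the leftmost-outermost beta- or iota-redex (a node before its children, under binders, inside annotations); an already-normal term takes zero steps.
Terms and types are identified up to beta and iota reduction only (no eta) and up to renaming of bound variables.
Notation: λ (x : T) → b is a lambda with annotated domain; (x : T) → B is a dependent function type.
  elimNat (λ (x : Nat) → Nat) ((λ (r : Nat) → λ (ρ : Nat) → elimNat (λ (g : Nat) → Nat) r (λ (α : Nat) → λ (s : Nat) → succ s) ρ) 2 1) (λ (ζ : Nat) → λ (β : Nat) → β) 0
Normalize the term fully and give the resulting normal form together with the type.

normal form:
  3
the term's type:
  Nat


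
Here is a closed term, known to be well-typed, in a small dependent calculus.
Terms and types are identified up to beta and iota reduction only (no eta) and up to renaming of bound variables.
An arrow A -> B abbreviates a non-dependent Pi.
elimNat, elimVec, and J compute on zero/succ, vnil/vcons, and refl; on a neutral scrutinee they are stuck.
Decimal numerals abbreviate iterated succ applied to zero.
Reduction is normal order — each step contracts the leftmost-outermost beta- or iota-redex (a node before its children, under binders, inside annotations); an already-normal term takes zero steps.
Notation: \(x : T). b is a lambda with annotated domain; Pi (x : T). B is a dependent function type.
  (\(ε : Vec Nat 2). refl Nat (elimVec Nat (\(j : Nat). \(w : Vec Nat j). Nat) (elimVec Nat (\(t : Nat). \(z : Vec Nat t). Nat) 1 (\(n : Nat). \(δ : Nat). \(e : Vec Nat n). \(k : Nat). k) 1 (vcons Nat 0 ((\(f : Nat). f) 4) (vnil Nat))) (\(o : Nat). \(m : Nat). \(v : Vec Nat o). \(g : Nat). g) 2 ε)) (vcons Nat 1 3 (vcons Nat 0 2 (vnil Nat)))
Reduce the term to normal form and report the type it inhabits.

reduced normal form:
  refl Nat 1
the term's type:
  Eq Nat 1 1


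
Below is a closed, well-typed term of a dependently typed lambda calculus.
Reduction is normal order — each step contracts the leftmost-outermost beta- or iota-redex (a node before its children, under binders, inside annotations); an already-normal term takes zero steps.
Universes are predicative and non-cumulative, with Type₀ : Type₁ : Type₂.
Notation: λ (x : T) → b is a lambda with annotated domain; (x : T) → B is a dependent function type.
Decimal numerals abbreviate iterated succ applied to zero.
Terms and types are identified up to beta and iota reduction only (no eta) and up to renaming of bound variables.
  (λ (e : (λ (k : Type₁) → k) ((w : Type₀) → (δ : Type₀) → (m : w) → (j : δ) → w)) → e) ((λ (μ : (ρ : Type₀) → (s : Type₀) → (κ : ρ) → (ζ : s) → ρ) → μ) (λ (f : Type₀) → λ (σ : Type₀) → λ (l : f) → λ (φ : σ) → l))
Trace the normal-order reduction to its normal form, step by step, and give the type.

normal-order reduction:
  (λ (e : (λ (k : Type₁) → k) ((w : Type₀) → (δ : Type₀) → (m : w) → (j : δ) → w)) → e) ((λ (μ : (ρ : Type₀) → (s : Type₀) → (κ : ρ) → (ζ : s) → ρ) → μ) (λ (f : Type₀) → λ (σ : Type₀) → λ (l : f) → λ (φ : σ) → l))
  ~> (λ (e : (k : Type₀) → (w : Type₀) → (δ : k) → (m : w) → k) → e) (λ (j : Type₀) → λ (μ : Type₀) → λ (ρ : j) → λ (s : μ) → ρ)
  ~> λ (e : Type₀) → λ (k : Type₀) → λ (w : e) → λ (δ : k) → w
type:
  (e : Type₀) → (k : Type₀) → (w : e) → (δ : k) → e


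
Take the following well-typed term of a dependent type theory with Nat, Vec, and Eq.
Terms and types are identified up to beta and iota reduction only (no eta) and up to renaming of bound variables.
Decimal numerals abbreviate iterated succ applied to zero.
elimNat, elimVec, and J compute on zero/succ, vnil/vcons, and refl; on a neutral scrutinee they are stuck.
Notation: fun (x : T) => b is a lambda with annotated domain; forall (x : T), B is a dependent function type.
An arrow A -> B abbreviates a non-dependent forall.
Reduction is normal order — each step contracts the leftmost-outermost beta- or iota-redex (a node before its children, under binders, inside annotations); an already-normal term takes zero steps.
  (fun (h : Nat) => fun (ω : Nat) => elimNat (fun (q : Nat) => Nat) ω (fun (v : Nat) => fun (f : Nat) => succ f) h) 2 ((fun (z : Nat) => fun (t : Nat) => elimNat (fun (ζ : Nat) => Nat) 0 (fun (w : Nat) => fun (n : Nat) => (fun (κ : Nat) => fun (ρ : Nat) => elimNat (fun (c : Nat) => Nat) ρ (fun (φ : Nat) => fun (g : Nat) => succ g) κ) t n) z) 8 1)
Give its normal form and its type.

reduced normal form:
  10
the term's type:
  Nat
observation: the leftmost-outermost redex is a beta-redex, and normalization takes 84 steps.


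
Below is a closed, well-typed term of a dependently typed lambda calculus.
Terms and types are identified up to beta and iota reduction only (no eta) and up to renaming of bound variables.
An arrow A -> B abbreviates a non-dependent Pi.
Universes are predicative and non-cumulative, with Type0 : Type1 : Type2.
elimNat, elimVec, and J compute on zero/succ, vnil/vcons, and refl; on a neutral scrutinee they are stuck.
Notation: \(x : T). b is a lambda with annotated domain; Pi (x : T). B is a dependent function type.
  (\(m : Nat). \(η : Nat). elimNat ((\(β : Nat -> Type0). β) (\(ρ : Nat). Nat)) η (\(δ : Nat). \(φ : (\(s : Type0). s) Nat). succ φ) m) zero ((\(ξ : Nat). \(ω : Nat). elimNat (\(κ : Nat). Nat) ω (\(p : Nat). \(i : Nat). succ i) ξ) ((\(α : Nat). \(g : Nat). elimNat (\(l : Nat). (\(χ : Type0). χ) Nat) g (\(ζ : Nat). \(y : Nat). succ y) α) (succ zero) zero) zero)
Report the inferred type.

the term's type:
  Nat


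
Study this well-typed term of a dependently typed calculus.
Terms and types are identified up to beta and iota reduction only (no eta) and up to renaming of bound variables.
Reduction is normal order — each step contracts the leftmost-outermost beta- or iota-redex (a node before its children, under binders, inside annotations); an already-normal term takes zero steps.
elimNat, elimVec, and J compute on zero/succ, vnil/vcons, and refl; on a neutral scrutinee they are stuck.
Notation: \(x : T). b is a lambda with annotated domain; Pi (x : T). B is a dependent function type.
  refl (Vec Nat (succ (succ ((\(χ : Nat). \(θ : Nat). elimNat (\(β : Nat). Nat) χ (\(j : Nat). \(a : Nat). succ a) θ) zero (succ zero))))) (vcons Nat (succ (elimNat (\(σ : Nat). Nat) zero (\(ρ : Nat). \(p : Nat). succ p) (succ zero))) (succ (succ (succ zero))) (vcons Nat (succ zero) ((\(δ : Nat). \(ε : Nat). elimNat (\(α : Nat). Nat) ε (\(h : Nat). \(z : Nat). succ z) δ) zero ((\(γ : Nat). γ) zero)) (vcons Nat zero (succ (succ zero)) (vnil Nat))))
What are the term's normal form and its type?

normal form:
  refl (Vec Nat (succ (succ (succ zero)))) (vcons Nat (succ (succ zero)) (succ (succ (succ zero))) (vcons Nat (succ zero) zero (vcons Nat zero (succ (succ zero)) (vnil Nat))))
the term's type:
  Eq (Vec Nat (succ (succ (succ zero)))) (vcons Nat (succ (succ zero)) (succ (succ (succ zero))) (vcons Nat (succ zero) zero (vcons Nat zero (succ (succ zero)) (vnil Nat)))) (vcons Nat (succ (succ zero)) (succ (succ (succ zero))) (vcons Nat (succ zero) zero (vcons Nat zero (succ (succ zero)) (vnil Nat))))


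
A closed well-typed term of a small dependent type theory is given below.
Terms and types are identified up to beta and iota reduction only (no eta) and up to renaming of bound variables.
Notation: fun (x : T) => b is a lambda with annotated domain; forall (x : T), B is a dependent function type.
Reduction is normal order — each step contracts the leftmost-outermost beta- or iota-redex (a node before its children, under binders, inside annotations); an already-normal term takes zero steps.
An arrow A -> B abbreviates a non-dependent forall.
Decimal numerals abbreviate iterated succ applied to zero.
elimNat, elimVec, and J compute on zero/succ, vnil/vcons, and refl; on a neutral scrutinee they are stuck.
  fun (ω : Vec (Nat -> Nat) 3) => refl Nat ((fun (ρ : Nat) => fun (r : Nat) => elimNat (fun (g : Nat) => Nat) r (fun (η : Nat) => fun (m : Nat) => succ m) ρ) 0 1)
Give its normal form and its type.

resulting normal form:
  fun (ω : Vec (Nat -> Nat) 3) => refl Nat 1
type:
  Vec (Nat -> Nat) 3 -> Eq Nat 1 1


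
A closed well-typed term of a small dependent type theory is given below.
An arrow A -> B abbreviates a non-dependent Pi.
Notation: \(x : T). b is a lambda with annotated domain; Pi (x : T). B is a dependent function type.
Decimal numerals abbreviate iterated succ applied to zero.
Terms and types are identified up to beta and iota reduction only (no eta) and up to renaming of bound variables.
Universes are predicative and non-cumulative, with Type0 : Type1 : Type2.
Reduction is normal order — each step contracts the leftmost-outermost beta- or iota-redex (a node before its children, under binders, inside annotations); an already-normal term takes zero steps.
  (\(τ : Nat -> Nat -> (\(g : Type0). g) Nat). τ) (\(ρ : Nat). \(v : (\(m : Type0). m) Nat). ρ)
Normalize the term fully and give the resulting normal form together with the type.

normal form:
  \(τ : Nat). \(g : Nat). τ
the term's type:
  Nat -> Nat -> Nat
observation: reduction starts at a beta-redex, and 2 normal-order steps reach the normal form.


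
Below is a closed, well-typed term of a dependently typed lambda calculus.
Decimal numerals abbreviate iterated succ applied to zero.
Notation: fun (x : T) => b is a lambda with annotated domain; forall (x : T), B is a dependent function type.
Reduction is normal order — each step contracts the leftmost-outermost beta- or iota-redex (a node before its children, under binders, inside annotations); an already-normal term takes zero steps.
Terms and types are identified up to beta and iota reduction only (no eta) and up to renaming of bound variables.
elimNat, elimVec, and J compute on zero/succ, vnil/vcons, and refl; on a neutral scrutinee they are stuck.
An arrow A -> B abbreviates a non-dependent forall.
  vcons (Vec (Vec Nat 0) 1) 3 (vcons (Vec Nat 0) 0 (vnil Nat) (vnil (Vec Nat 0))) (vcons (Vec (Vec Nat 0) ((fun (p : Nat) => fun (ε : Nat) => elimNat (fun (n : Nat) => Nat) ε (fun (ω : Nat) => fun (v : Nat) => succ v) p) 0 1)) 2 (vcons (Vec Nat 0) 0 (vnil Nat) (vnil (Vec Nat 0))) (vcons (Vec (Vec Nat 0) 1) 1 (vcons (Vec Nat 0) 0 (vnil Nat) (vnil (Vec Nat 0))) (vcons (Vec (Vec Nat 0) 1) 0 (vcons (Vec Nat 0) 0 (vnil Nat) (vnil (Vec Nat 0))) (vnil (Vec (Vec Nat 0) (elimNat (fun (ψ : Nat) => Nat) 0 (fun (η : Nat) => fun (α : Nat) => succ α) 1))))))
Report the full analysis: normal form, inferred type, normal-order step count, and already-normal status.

reduced normal form:
  vcons (Vec (Vec Nat 0) 1) 3 (vcons (Vec Nat 0) 0 (vnil Nat) (vnil (Vec Nat 0))) (vcons (Vec (Vec Nat 0) 1) 2 (vcons (Vec Nat 0) 0 (vnil Nat) (vnil (Vec Nat 0))) (vcons (Vec (Vec Nat 0) 1) 1 (vcons (Vec Nat 0) 0 (vnil Nat) (vnil (Vec Nat 0))) (vcons (Vec (Vec Nat 0) 1) 0 (vcons (Vec Nat 0) 0 (vnil Nat) (vnil (Vec Nat 0))) (vnil (Vec (Vec Nat 0) 1)))))
inferred type:
  Vec (Vec (Vec Nat 0) 1) 4
steps to reach normal form (normal order): 7
already normal: no
first contracted redex: a beta-redex


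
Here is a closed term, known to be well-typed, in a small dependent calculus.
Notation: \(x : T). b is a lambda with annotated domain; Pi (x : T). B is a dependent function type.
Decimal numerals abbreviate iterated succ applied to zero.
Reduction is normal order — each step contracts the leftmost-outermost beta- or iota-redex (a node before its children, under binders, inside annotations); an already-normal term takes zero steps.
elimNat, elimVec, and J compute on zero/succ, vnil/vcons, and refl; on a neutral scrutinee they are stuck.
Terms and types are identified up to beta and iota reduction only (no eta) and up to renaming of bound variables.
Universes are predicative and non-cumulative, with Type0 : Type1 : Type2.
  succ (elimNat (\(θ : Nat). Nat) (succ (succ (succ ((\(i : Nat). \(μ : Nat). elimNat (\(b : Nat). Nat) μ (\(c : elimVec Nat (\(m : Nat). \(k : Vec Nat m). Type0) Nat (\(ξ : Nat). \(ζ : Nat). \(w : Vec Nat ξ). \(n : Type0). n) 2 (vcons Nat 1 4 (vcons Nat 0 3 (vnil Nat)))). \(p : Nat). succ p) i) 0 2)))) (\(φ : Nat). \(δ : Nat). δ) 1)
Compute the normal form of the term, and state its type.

normal form:
  6
type:
  Nat


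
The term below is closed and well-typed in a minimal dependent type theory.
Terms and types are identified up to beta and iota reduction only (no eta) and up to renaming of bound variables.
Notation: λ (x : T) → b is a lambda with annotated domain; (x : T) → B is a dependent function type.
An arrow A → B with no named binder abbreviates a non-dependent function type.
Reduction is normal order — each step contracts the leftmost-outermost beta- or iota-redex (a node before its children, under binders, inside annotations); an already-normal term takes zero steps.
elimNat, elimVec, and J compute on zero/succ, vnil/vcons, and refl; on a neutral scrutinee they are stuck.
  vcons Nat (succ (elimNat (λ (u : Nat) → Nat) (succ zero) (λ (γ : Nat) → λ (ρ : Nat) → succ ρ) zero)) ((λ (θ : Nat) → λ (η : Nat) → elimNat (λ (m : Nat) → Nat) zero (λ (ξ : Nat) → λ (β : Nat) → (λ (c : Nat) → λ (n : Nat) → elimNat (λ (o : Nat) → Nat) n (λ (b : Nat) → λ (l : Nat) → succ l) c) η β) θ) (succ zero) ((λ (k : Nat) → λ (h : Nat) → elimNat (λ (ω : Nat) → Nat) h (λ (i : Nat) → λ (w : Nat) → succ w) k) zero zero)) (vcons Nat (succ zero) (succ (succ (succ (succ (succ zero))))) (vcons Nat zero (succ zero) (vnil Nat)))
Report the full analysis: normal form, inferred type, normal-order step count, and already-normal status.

reduced normal form:
  vcons Nat (succ (succ zero)) zero (vcons Nat (succ zero) (succ (succ (succ (succ (succ zero))))) (vcons Nat zero (succ zero) (vnil Nat)))
type:
  Vec Nat (succ (succ (succ zero)))
reduction steps (normal order): 13
already normal: no
first contracted redex: an elimNat iota-redex


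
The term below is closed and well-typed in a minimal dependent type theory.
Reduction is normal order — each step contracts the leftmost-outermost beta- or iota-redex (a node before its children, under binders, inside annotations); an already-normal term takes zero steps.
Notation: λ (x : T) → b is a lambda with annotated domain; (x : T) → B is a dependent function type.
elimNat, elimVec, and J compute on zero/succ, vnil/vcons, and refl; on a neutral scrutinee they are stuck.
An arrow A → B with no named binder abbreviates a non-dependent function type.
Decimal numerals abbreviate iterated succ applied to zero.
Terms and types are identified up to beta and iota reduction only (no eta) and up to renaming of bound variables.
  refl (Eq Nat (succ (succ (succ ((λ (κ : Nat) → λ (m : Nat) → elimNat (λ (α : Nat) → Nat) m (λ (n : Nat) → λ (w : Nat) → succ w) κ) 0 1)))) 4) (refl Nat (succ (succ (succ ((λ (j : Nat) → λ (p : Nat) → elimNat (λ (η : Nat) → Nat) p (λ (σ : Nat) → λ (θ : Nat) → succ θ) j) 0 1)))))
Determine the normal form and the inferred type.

reduced normal form:
  refl (Eq Nat 4 4) (refl Nat 4)
the term's type:
  Eq (Eq Nat 4 4) (refl Nat 4) (refl Nat 4)


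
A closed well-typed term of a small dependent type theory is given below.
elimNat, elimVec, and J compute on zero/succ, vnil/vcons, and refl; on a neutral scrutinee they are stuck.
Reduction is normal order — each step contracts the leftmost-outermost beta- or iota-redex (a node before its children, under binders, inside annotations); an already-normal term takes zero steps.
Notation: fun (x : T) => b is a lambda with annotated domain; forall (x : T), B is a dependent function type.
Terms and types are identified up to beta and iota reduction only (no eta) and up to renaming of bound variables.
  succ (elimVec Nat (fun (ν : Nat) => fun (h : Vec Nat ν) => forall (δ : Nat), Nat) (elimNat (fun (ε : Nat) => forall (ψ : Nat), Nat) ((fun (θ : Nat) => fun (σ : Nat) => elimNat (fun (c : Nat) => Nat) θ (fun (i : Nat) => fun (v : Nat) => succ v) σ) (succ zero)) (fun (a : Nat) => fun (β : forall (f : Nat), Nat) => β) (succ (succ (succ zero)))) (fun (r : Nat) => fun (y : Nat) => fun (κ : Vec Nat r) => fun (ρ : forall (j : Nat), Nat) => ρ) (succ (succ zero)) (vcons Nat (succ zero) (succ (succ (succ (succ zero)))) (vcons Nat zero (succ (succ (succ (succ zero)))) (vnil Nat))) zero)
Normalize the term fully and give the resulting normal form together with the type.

reduced normal form:
  succ (succ zero)
type:
  Nat
observation: the term reaches its normal form after 24 normal-order steps.


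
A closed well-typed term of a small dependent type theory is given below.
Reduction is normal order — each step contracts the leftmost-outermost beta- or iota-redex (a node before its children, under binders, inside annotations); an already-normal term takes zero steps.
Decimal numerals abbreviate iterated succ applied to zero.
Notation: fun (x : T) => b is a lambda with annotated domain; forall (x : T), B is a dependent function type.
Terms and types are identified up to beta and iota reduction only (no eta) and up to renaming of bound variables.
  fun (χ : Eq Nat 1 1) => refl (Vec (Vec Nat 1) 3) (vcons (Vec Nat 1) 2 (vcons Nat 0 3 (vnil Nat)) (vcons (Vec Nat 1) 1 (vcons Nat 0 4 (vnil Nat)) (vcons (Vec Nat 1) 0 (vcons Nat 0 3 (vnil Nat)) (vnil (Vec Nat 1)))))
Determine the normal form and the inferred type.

reduced normal form:
  fun (χ : Eq Nat 1 1) => refl (Vec (Vec Nat 1) 3) (vcons (Vec Nat 1) 2 (vcons Nat 0 3 (vnil Nat)) (vcons (Vec Nat 1) 1 (vcons Nat 0 4 (vnil Nat)) (vcons (Vec Nat 1) 0 (vcons Nat 0 3 (vnil Nat)) (vnil (Vec Nat 1)))))
the term's type:
  forall (χ : Eq Nat 1 1), Eq (Vec (Vec Nat 1) 3) (vcons (Vec Nat 1) 2 (vcons Nat 0 3 (vnil Nat)) (vcons (Vec Nat 1) 1 (vcons Nat 0 4 (vnil Nat)) (vcons (Vec Nat 1) 0 (vcons Nat 0 3 (vnil Nat)) (vnil (Vec Nat 1))))) (vcons (Vec Nat 1) 2 (vcons Nat 0 3 (vnil Nat)) (vcons (Vec Nat 1) 1 (vcons Nat 0 4 (vnil Nat)) (vcons (Vec Nat 1) 0 (vcons Nat 0 3 (vnil Nat)) (vnil (Vec Nat 1)))))
observation: no redex remains anywhere in the term; it is its own normal form.


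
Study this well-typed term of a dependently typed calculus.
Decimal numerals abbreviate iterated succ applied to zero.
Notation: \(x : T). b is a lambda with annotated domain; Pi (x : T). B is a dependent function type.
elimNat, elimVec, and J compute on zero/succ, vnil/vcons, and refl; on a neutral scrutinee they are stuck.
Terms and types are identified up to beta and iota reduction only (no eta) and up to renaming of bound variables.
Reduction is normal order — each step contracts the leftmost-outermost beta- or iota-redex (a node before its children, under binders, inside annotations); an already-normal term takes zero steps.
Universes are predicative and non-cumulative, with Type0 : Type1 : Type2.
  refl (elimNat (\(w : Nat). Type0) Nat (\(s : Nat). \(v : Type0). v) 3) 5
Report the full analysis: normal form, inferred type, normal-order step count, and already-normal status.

reduced normal form:
  refl Nat 5
type:
  Eq Nat 5 5
reduction steps (normal order): 10
already normal: no
first redex: an elimNat iota-redex


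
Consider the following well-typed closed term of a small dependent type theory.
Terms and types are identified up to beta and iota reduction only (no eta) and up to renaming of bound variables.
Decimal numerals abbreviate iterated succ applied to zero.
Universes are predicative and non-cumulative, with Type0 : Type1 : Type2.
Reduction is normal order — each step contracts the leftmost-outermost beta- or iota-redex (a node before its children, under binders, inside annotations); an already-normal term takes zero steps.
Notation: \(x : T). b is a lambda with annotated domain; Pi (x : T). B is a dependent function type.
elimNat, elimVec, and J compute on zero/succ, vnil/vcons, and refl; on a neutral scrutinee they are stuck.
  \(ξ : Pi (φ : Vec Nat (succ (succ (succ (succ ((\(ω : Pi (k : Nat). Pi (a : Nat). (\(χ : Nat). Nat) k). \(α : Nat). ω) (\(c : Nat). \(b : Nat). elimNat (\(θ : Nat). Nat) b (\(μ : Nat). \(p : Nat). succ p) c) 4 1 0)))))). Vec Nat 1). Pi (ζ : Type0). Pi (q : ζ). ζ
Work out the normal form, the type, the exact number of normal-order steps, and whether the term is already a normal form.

normal form:
  \(ξ : Pi (φ : Vec Nat 5). Vec Nat 1). Pi (ω : Type0). Pi (k : ω). ω
the term's type:
  Pi (ξ : Pi (φ : Vec Nat 5). Vec Nat 1). Type1
normal-order step count: 8
started in normal form: no
first contracted redex: a beta-redex


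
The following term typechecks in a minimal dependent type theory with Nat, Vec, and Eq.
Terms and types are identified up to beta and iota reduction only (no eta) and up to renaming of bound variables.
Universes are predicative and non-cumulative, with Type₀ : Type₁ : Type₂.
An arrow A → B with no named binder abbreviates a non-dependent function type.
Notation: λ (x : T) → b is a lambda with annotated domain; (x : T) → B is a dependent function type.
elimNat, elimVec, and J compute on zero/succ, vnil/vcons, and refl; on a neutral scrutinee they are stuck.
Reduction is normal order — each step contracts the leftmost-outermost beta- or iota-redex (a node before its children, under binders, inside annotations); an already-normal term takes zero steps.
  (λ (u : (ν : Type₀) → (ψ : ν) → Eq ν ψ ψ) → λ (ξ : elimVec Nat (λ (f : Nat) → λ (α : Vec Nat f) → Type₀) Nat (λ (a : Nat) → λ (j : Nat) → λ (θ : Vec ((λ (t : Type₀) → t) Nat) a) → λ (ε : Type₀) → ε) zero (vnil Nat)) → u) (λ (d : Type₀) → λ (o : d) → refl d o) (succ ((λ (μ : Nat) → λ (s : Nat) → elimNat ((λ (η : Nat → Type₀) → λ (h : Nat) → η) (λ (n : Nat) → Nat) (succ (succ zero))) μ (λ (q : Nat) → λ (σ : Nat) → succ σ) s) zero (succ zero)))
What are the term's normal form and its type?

resulting normal form:
  λ (u : Type₀) → λ (ν : u) → refl u ν
type:
  (u : Type₀) → (ν : u) → Eq u ν ν
observation: reduction starts at a beta-redex, and 2 normal-order steps reach the normal form.


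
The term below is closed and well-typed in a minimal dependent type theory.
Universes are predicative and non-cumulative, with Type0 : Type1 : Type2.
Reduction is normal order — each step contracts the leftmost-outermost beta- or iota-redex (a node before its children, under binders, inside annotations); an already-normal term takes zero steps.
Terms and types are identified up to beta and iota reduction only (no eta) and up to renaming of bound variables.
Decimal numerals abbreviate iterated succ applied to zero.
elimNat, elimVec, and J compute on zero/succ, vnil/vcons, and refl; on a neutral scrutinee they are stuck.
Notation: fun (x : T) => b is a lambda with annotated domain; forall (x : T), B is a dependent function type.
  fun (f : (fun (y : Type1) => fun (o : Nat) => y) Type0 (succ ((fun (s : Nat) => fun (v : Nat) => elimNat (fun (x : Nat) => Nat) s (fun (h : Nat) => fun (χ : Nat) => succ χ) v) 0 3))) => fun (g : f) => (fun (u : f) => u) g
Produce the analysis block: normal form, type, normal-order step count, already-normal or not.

resulting normal form:
  fun (f : Type0) => fun (y : f) => y
the term's type:
  forall (f : Type0), forall (y : f), f
normal-order step count: 3
term was already normal: no
first redex: a beta-redex


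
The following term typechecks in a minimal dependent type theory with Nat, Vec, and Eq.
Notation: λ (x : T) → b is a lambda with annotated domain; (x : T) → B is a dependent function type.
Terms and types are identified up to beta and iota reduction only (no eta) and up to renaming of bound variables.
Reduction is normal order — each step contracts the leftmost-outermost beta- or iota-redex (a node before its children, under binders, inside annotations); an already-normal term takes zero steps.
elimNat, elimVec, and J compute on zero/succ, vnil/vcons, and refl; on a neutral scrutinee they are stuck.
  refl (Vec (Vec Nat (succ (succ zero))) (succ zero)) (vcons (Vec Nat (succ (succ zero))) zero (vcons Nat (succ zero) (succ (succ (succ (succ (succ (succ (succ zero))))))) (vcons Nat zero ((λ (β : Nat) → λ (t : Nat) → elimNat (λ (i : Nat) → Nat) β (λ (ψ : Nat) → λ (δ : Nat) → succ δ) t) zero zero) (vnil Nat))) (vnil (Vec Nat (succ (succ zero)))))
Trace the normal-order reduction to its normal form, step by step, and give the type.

normal-order reduction sequence:
  refl (Vec (Vec Nat (succ (succ zero))) (succ zero)) (vcons (Vec Nat (succ (succ zero))) zero (vcons Nat (succ zero) (succ (succ (succ (succ (succ (succ (succ zero))))))) (vcons Nat zero ((λ (β : Nat) → λ (t : Nat) → elimNat (λ (i : Nat) → Nat) β (λ (ψ : Nat) → λ (δ : Nat) → succ δ) t) zero zero) (vnil Nat))) (vnil (Vec Nat (succ (succ zero)))))
  ~> refl (Vec (Vec Nat (succ (succ zero))) (succ zero)) (vcons (Vec Nat (succ (succ zero))) zero (vcons Nat (succ zero) (succ (succ (succ (succ (succ (succ (succ zero))))))) (vcons Nat zero ((λ (β : Nat) → elimNat (λ (t : Nat) → Nat) zero (λ (i : Nat) → λ (ψ : Nat) → succ ψ) β) zero) (vnil Nat))) (vnil (Vec Nat (succ (succ zero)))))
  ~> refl (Vec (Vec Nat (succ (succ zero))) (succ zero)) (vcons (Vec Nat (succ (succ zero))) zero (vcons Nat (succ zero) (succ (succ (succ (succ (succ (succ (succ zero))))))) (vcons Nat zero (elimNat (λ (β : Nat) → Nat) zero (λ (t : Nat) → λ (i : Nat) → succ i) zero) (vnil Nat))) (vnil (Vec Nat (succ (succ zero)))))
  ~> refl (Vec (Vec Nat (succ (succ zero))) (succ zero)) (vcons (Vec Nat (succ (succ zero))) zero (vcons Nat (succ zero) (succ (succ (succ (succ (succ (succ (succ zero))))))) (vcons Nat zero zero (vnil Nat))) (vnil (Vec Nat (succ (succ zero)))))
type:
  Eq (Vec (Vec Nat (succ (succ zero))) (succ zero)) (vcons (Vec Nat (succ (succ zero))) zero (vcons Nat (succ zero) (succ (succ (succ (succ (succ (succ (succ zero))))))) (vcons Nat zero zero (vnil Nat))) (vnil (Vec Nat (succ (succ zero))))) (vcons (Vec Nat (succ (succ zero))) zero (vcons Nat (succ zero) (succ (succ (succ (succ (succ (succ (succ zero))))))) (vcons Nat zero zero (vnil Nat))) (vnil (Vec Nat (succ (succ zero)))))


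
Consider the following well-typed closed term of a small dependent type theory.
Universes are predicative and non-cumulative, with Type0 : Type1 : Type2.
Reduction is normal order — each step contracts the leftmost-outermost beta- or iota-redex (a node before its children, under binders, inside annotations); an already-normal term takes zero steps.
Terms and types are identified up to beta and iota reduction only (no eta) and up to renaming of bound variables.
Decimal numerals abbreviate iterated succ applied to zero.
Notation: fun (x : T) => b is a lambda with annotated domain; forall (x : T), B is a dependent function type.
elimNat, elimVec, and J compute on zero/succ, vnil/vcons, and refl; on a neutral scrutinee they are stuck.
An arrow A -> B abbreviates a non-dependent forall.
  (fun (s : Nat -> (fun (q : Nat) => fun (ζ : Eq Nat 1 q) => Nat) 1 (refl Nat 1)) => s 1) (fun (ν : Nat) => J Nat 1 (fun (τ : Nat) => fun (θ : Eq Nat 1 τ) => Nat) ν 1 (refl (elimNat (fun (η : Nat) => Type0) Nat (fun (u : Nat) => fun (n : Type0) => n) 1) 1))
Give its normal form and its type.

normal form:
  1
inferred type:
  Nat
observation: 3 normal-order steps normalize the term, beginning with a beta-redex.


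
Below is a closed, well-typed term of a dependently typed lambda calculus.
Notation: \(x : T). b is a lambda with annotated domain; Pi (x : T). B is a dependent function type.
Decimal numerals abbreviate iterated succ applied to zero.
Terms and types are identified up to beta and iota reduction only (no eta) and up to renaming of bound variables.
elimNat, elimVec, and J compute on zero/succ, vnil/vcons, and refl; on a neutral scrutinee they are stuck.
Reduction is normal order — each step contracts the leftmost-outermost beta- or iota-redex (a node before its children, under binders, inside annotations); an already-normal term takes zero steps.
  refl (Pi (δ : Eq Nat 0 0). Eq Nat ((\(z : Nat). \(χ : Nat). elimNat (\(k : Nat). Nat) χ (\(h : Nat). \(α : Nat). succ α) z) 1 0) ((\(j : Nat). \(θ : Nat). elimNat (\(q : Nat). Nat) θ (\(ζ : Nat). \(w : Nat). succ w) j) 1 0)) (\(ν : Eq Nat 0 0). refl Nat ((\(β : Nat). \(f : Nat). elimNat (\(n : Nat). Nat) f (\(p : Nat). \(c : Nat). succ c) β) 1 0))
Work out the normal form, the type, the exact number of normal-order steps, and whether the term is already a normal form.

resulting normal form:
  refl (Pi (δ : Eq Nat 0 0). Eq Nat 1 1) (\(z : Eq Nat 0 0). refl Nat 1)
inferred type:
  Eq (Pi (δ : Eq Nat 0 0). Eq Nat 1 1) (\(z : Eq Nat 0 0). refl Nat 1) (\(χ : Eq Nat 0 0). refl Nat 1)
reduction steps (normal order): 18
started in normal form: no
first redex: a beta-redex


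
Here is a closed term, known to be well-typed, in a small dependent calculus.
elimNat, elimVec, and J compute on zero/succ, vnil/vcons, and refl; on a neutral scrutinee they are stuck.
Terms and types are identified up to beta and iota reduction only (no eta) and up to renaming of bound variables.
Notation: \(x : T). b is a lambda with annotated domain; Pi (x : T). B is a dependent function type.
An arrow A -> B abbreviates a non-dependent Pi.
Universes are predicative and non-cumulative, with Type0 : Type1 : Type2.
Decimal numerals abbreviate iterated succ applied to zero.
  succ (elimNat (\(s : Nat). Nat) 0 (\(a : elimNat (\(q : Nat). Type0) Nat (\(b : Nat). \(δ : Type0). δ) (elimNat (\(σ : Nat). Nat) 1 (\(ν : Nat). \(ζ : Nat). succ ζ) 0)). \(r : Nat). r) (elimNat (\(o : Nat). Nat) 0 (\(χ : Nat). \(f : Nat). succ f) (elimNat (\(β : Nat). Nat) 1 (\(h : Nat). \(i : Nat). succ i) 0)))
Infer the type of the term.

the term's type:
  Nat


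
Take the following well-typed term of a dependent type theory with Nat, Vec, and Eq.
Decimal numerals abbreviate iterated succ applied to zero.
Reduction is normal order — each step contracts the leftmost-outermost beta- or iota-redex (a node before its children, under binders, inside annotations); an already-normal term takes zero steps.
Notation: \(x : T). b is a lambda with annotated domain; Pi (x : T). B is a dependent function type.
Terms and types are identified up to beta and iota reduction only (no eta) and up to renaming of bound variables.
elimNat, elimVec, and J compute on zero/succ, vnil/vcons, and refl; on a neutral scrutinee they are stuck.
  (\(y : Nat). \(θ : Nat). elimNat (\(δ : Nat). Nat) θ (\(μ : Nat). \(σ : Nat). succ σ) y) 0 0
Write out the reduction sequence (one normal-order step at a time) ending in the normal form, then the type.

normal-order reduction sequence:
  (\(y : Nat). \(θ : Nat). elimNat (\(δ : Nat). Nat) θ (\(μ : Nat). \(σ : Nat). succ σ) y) 0 0
  ~> (\(y : Nat). elimNat (\(θ : Nat). Nat) y (\(δ : Nat). \(μ : Nat). succ μ) 0) 0
  ~> elimNat (\(y : Nat). Nat) 0 (\(θ : Nat). \(δ : Nat). succ δ) 0
  ~> 0
the term's type:
  Nat


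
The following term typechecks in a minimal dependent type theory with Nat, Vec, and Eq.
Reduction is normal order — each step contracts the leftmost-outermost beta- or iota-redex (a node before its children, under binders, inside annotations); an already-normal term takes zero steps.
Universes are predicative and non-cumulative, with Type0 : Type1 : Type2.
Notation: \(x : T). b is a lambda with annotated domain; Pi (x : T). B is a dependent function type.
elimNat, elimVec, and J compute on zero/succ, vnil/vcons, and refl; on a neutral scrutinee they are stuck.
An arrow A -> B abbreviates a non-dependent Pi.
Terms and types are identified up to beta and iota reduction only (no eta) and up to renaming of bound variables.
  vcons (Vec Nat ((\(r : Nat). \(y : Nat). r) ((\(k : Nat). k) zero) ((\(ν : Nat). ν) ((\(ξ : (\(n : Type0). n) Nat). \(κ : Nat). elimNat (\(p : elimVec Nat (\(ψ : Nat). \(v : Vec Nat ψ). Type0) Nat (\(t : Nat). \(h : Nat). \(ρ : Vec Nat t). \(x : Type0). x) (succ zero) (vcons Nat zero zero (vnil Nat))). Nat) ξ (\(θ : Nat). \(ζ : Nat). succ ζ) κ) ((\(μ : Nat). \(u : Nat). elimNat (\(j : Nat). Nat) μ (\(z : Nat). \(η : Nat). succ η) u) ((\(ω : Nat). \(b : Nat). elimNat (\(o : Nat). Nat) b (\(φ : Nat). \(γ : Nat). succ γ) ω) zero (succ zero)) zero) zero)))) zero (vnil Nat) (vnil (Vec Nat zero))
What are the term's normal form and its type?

normal form:
  vcons (Vec Nat zero) zero (vnil Nat) (vnil (Vec Nat zero))
type:
  Vec (Vec Nat zero) (succ zero)
observation: contracting a beta-redex first, the term normalizes in 3 steps.


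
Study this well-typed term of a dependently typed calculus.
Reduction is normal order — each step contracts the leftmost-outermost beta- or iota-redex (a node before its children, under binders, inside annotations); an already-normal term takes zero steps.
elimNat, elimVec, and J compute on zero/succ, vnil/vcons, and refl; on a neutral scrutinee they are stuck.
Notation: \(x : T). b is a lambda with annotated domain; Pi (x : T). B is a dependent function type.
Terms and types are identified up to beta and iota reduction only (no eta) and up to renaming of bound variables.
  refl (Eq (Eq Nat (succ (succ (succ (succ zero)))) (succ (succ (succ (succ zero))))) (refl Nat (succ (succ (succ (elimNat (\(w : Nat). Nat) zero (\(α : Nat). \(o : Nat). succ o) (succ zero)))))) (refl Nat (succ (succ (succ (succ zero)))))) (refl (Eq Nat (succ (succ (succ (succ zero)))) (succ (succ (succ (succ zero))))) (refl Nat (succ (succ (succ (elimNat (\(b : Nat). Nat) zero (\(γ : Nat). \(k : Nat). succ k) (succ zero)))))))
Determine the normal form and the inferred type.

normal form:
  refl (Eq (Eq Nat (succ (succ (succ (succ zero)))) (succ (succ (succ (succ zero))))) (refl Nat (succ (succ (succ (succ zero))))) (refl Nat (succ (succ (succ (succ zero)))))) (refl (Eq Nat (succ (succ (succ (succ zero)))) (succ (succ (succ (succ zero))))) (refl Nat (succ (succ (succ (succ zero))))))
type:
  Eq (Eq (Eq Nat (succ (succ (succ (succ zero)))) (succ (succ (succ (succ zero))))) (refl Nat (succ (succ (succ (succ zero))))) (refl Nat (succ (succ (succ (succ zero)))))) (refl (Eq Nat (succ (succ (succ (succ zero)))) (succ (succ (succ (succ zero))))) (refl Nat (succ (succ (succ (succ zero)))))) (refl (Eq Nat (succ (succ (succ (succ zero)))) (succ (succ (succ (succ zero))))) (refl Nat (succ (succ (succ (succ zero))))))
observation: 8 normal-order steps normalize the term, beginning with an elimNat iota-redex.
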